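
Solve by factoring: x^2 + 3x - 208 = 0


We need two numbers that multiply to -208 and add to 3.
Those numbers are 16 and -13 (since 16 * (-13) = -208 and 16 + (-13) = 3).
So x^2 + 3x - 208 = (x + 16)(x - 13) = 0
Setting each factor to zero: x = -16 or x = 13

x = -16, x = 13


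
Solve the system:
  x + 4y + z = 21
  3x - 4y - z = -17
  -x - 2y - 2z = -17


Using Cramer's rule. Expand each determinant along the first row.
D  = 1*[(-4)*(-2) - (-1)*(-2)] - 4*[3*(-2) - (-1)*(-1)] + 1*[3*(-2) - (-4)*(-1)]
  = 1*(6) - 4*(-7) + 1*(-10) = 24
Dx = 21*[(-4)*(-2) - (-1)*(-2)] - 4*[(-17)*(-2) - (-1)*(-17)] + 1*[(-17)*(-2) - (-4)*(-17)]
  = 21*(6) - 4*(17) + 1*(-34) = 24
Dy = 1*[(-17)*(-2) - (-1)*(-17)] - 21*[3*(-2) - (-1)*(-1)] + 1*[3*(-17) - (-17)*(-1)]
  = 1*(17) - 21*(-7) + 1*(-68) = 96
Dz = 1*[(-4)*(-17) - (-17)*(-2)] - 4*[3*(-17) - (-17)*(-1)] + 21*[3*(-2) - (-4)*(-1)]
  = 1*(34) - 4*(-68) + 21*(-10) = 96
x = Dx/D = 24/24 = 1, y = Dy/D = 96/24 = 4, z = Dz/D = 96/24 = 4
Check eq1: (1)(1) + (4)(4) + (1)(4) = 21 = 21 ✓
Check eq2: (3)(1) + (-4)(4) + (-1)(4) = -17 = -17 ✓
Check eq3: (-1)(1) + (-2)(4) + (-2)(4) = -17 = -17 ✓

x = 1, y = 4, z = 4


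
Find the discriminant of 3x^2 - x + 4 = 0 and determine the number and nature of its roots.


For ax^2 + bx + c = 0, discriminant D = b^2 - 4ac
Here a = 3, b = -1, c = 4
D = (-1)^2 - 4(3)(4) = 1 - 48 = -47

D = -47 < 0
The equation has no real roots (2 complex conjugate roots).

Discriminant = -47, no real roots (2 complex conjugate roots)


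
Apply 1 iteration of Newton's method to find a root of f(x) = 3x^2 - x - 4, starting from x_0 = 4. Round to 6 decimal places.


Newton's method: x_(n+1) = x_n - f(x_n)/f'(x_n)
f(x) = 3x^2 - x - 4
f'(x) = 6x - 1

Iteration 1:
  f(4.000000) = 40.000000
  f'(4.000000) = 23.000000
  x_1 = 4.000000 - (40.000000)/(23.000000) = 2.260870

x_1 = 2.260870


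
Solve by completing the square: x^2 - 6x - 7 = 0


Start: x^2 - 6x - 7 = 0
Move constant: x^2 - 6x = 7
Half of -6 is -3, squared is 9
Add 9 to both sides: x^2 - 6x + 9 = 16
(x - 3)^2 = 16
x - 3 = ±4
x = 3 + 4 = 7 or x = 3 - 4 = -1

x = -1, x = 7


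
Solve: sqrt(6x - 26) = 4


Square both sides: 6x - 26 = 4^2 = 16
6x = 16 + 26 = 42
x = 7
Check: sqrt(6*7 - 26) = sqrt(16) = 4 ✓

x = 7


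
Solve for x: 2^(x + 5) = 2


Express both sides with the same base.
2 = 2^1
Since the bases match, equate exponents: x + 5 = 1
So x = 1 - (5) = -4

x = -4


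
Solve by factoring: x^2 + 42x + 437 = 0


We need two numbers that multiply to 437 and add to 42.
Those numbers are 19 and 23 (since 19 * 23 = 437 and 19 + 23 = 42).
So x^2 + 42x + 437 = (x + 19)(x + 23) = 0
Setting each factor to zero: x = -19 or x = -23

x = -23, x = -19


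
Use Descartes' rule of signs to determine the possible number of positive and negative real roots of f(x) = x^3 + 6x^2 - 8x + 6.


Descartes' rule of signs:

For positive roots, count sign changes in f(x) = x^3 + 6x^2 - 8x + 6:
Signs of coefficients: +, +, -, +
Number of sign changes: 2
Possible positive real roots: 2, 0

For negative roots, examine f(-x) = -x^3 + 6x^2 + 8x + 6:
Signs of coefficients: -, +, +, +
Number of sign changes: 1
Possible negative real roots: 1

Positive roots: 2 or 0; Negative roots: 1


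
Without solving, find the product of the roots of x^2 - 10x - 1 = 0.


By Vieta's formulas for ax^2 + bx + c = 0:
  Sum of roots = -b/a
  Product of roots = c/a

Here a = 1, b = -10, c = -1
Sum = -(-10)/1 = 10
Product = -1/1 = -1

Product = -1


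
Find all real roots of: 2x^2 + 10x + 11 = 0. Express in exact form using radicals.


Using the quadratic formula: x = (-b ± sqrt(b^2 - 4ac)) / (2a)
Here a = 2, b = 10, c = 11
Discriminant = b^2 - 4ac = 10^2 - 4(2)(11) = 100 - 88 = 12
Since discriminant = 12 > 0, there are two real roots.
x = (-10 ± 2*sqrt(3)) / 4
Simplifying: x = (-5 ± sqrt(3)) / 2
Numerically: x ≈ -1.6340 or x ≈ -3.3660

x = (-5 + sqrt(3)) / 2 or x = (-5 - sqrt(3)) / 2


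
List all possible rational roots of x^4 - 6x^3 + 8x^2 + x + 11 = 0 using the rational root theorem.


Rational root theorem: possible roots are ±p/q where:
  p divides the constant term (11): p ∈ {1, 11}
  q divides the leading coefficient (1): q ∈ {1}

All possible rational roots: -11, -1, 1, 11

-11, -1, 1, 11


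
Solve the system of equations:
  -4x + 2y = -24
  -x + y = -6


Using Cramer's rule:
Determinant D = (-4)(1) - (-1)(2) = -4 + 2 = -2
Dx = (-24)(1) - (-6)(2) = -24 + 12 = -12
Dy = (-4)(-6) - (-1)(-24) = 24 - 24 = 0
x = Dx/D = -12/-2 = 6
y = Dy/D = 0/-2 = 0

x = 6, y = 0


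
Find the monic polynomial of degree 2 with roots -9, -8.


A monic polynomial with roots -9, -8 is:
p(x) = (x + 9)(x + 8)
After multiplying by (x + 9): x + 9
After multiplying by (x + 8): x^2 + 17x + 72

x^2 + 17x + 72


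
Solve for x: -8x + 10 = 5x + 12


Starting with: -8x + 10 = 5x + 12
Move all x terms to left: (-8 - 5)x = 12 - 10
Simplify: -13x = 2
Divide both sides by -13: x = -2/13

x = -2/13


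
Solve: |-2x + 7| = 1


An absolute value equation |expr| = 1 gives two cases:
Case 1: -2x + 7 = 1
  -2x = -6, so x = 3
Case 2: -2x + 7 = -1
  -2x = -8, so x = 4

x = 3, x = 4


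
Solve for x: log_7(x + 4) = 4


Convert to exponential form: x + 4 = 7^4 = 2401
x = 2401 - 4 = 2397
Check: log_7(2397 + 4) = log_7(2401) = log_7(2401) = 4 ✓

x = 2397


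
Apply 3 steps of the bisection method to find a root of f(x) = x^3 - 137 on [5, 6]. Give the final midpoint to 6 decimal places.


f(x) = x^3 - 137
f(5) = -12 < 0
f(6) = 79 > 0

Step 1: midpoint = (5.000000 + 6.000000)/2 = 5.500000
  f(5.500000) = 29.375000
  f(mid) > 0, so root is in [5.000000, 5.500000]

Step 2: midpoint = (5.000000 + 5.500000)/2 = 5.250000
  f(5.250000) = 7.703125
  f(mid) > 0, so root is in [5.000000, 5.250000]

Step 3: midpoint = (5.000000 + 5.250000)/2 = 5.125000
  f(5.125000) = -2.388672
  f(mid) < 0, so root is in [5.125000, 5.250000]

midpoint = 5.125000


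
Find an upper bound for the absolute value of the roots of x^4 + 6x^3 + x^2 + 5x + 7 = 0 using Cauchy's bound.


Cauchy's bound: all roots r satisfy |r| <= 1 + max(|a_i/a_n|) for i = 0,...,n-1
where a_n is the leading coefficient.

Coefficients: [1, 6, 1, 5, 7]
Leading coefficient a_n = 1
Ratios |a_i/a_n|: 6, 1, 5, 7
Maximum ratio: 7
Cauchy's bound: |r| <= 1 + 7 = 8

Upper bound = 8


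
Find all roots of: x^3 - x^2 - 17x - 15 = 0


Let p(x) = x^3 - x^2 - 17x - 15. By the rational root theorem (leading coefficient 1), any rational root is an integer divisor of 15: try ±1, ±2, ... in turn.
Test x = 1: value = -32 ≠ 0.
Test x = -1: value = 0 ✓, so (x + 1) is a factor.
Synthetic division by (x + 1): bring down 1; 1(-1) - 1 = -2; (-2)(-1) - 17 = -15; (-15)(-1) - 15 = 0 → quotient x^2 - 2x - 15, remainder 0.
Solve the quadratic x^2 - 2x - 15 = 0: discriminant = (-2)^2 - 4(1)(-15) = 4 + 60 = 64.
sqrt(64) = 8, so x = (2 ± 8)/2: x = 5 or x = -3.
Collecting all roots found:

x = -3, x = -1, x = 5


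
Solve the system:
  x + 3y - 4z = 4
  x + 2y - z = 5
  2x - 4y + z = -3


Using Cramer's rule. Expand each determinant along the first row.
D  = 1*[2*1 - (-1)*(-4)] - 3*[1*1 - (-1)*2] + (-4)*[1*(-4) - 2*2]
  = 1*(-2) - 3*(3) + (-4)*(-8) = 21
Dx = 4*[2*1 - (-1)*(-4)] - 3*[5*1 - (-1)*(-3)] + (-4)*[5*(-4) - 2*(-3)]
  = 4*(-2) - 3*(2) + (-4)*(-14) = 42
Dy = 1*[5*1 - (-1)*(-3)] - 4*[1*1 - (-1)*2] + (-4)*[1*(-3) - 5*2]
  = 1*(2) - 4*(3) + (-4)*(-13) = 42
Dz = 1*[2*(-3) - 5*(-4)] - 3*[1*(-3) - 5*2] + 4*[1*(-4) - 2*2]
  = 1*(14) - 3*(-13) + 4*(-8) = 21
x = Dx/D = 42/21 = 2, y = Dy/D = 42/21 = 2, z = Dz/D = 21/21 = 1
Check eq1: (1)(2) + (3)(2) + (-4)(1) = 4 = 4 ✓
Check eq2: (1)(2) + (2)(2) + (-1)(1) = 5 = 5 ✓
Check eq3: (2)(2) + (-4)(2) + (1)(1) = -3 = -3 ✓

x = 2, y = 2, z = 1


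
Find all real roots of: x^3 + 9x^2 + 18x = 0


The constant term is 0, so x = 0 is a root. Factor out x:
  x(x^2 + 9x + 18) = 0
Solve the quadratic x^2 + 9x + 18 = 0: discriminant = 9^2 - 4(1)(18) = 81 - 72 = 9.
sqrt(9) = 3, so x = (-9 ± 3)/2: x = -3 or x = -6.

x = -6, x = -3, x = 0


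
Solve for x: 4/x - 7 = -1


Subtract -7 from both sides: 4/x = 6
Multiply both sides by x: 4 = 6 * x
Divide by 6: x = 2/3

x = 2/3


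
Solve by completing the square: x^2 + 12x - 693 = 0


Start: x^2 + 12x - 693 = 0
Move constant: x^2 + 12x = 693
Half of 12 is 6, squared is 36
Add 36 to both sides: x^2 + 12x + 36 = 729
(x + 6)^2 = 729
x + 6 = ±27
x = -6 + 27 = 21 or x = -6 - 27 = -33

x = -33, x = 21


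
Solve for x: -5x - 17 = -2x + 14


Starting with: -5x - 17 = -2x + 14
Move all x terms to left: (-5 + 2)x = 14 + 17
Simplify: -3x = 31
Divide both sides by -3: x = -31/3

x = -31/3


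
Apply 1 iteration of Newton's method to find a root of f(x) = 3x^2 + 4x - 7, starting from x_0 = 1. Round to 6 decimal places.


Newton's method: x_(n+1) = x_n - f(x_n)/f'(x_n)
f(x) = 3x^2 + 4x - 7
f'(x) = 6x + 4

Iteration 1:
  f(1.000000) = 0.000000
  f'(1.000000) = 10.000000
  x_1 = 1.000000 - (0.000000)/(10.000000) = 1.000000

x_1 = 1.000000


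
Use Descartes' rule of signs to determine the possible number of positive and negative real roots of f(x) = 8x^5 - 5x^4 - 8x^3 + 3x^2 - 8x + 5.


Descartes' rule of signs:

For positive roots, count sign changes in f(x) = 8x^5 - 5x^4 - 8x^3 + 3x^2 - 8x + 5:
Signs of coefficients: +, -, -, +, -, +
Number of sign changes: 4
Possible positive real roots: 4, 2, 0

For negative roots, examine f(-x) = -8x^5 - 5x^4 + 8x^3 + 3x^2 + 8x + 5:
Signs of coefficients: -, -, +, +, +, +
Number of sign changes: 1
Possible negative real roots: 1

Positive roots: 4 or 2 or 0; Negative roots: 1


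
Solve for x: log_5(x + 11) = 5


Convert to exponential form: x + 11 = 5^5 = 3125
x = 3125 - 11 = 3114
Check: log_5(3114 + 11) = log_5(3125) = log_5(3125) = 5 ✓

x = 3114


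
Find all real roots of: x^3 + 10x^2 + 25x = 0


The constant term is 0, so x = 0 is a root. Factor out x:
  x(x^2 + 10x + 25) = 0
Solve the quadratic x^2 + 10x + 25 = 0: discriminant = 10^2 - 4(1)(25) = 100 - 100 = 0.
Discriminant = 0, so a double root: x = -10/2 = -5.

x = -5 (multiplicity 2), x = 0


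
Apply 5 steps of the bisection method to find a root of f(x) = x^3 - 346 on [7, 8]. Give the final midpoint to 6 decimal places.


f(x) = x^3 - 346
f(7) = -3 < 0
f(8) = 166 > 0

Step 1: midpoint = (7.000000 + 8.000000)/2 = 7.500000
  f(7.500000) = 75.875000
  f(mid) > 0, so root is in [7.000000, 7.500000]

Step 2: midpoint = (7.000000 + 7.500000)/2 = 7.250000
  f(7.250000) = 35.078125
  f(mid) > 0, so root is in [7.000000, 7.250000]

Step 3: midpoint = (7.000000 + 7.250000)/2 = 7.125000
  f(7.125000) = 15.705078
  f(mid) > 0, so root is in [7.000000, 7.125000]

Step 4: midpoint = (7.000000 + 7.125000)/2 = 7.062500
  f(7.062500) = 6.269775
  f(mid) > 0, so root is in [7.000000, 7.062500]

Step 5: midpoint = (7.000000 + 7.062500)/2 = 7.031250
  f(7.031250) = 1.614288
  f(mid) > 0, so root is in [7.000000, 7.031250]

midpoint = 7.031250


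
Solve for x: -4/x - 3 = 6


Subtract -3 from both sides: -4/x = 9
Multiply both sides by x: -4 = 9 * x
Divide by 9: x = -4/9

x = -4/9


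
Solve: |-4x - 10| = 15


An absolute value equation |expr| = 15 gives two cases:
Case 1: -4x - 10 = 15
  -4x = 25, so x = -25/4
Case 2: -4x - 10 = -15
  -4x = -5, so x = 5/4

x = -25/4, x = 5/4


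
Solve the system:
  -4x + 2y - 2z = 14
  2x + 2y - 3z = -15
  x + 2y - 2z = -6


Using Cramer's rule. Expand each determinant along the first row.
D  = (-4)*[2*(-2) - (-3)*2] - 2*[2*(-2) - (-3)*1] + (-2)*[2*2 - 2*1]
  = (-4)*(2) - 2*(-1) + (-2)*(2) = -10
Dx = 14*[2*(-2) - (-3)*2] - 2*[(-15)*(-2) - (-3)*(-6)] + (-2)*[(-15)*2 - 2*(-6)]
  = 14*(2) - 2*(12) + (-2)*(-18) = 40
Dy = (-4)*[(-15)*(-2) - (-3)*(-6)] - 14*[2*(-2) - (-3)*1] + (-2)*[2*(-6) - (-15)*1]
  = (-4)*(12) - 14*(-1) + (-2)*(3) = -40
Dz = (-4)*[2*(-6) - (-15)*2] - 2*[2*(-6) - (-15)*1] + 14*[2*2 - 2*1]
  = (-4)*(18) - 2*(3) + 14*(2) = -50
x = Dx/D = 40/-10 = -4, y = Dy/D = -40/-10 = 4, z = Dz/D = -50/-10 = 5
Check eq1: (-4)(-4) + (2)(4) + (-2)(5) = 14 = 14 ✓
Check eq2: (2)(-4) + (2)(4) + (-3)(5) = -15 = -15 ✓
Check eq3: (1)(-4) + (2)(4) + (-2)(5) = -6 = -6 ✓

x = -4, y = 4, z = 5


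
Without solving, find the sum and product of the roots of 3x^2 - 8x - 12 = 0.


By Vieta's formulas for ax^2 + bx + c = 0:
  Sum of roots = -b/a
  Product of roots = c/a

Here a = 3, b = -8, c = -12
Sum = -(-8)/3 = 8/3
Product = -12/3 = -4

Sum = 8/3, Product = -4


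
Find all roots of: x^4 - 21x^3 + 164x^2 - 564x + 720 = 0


Let p(x) = x^4 - 21x^3 + 164x^2 - 564x + 720. By the rational root theorem (leading coefficient 1), any rational root is an integer divisor of 720: try ±1, ±2, ... in turn.
Test x = 1: value = 300 ≠ 0.
Test x = -1: value = 1470 ≠ 0.
Test x = 2: value = 96 ≠ 0.
Test x = -2: value = 2688 ≠ 0.
Test x = 3: value = 18 ≠ 0.
Test x = -3: value = 4536 ≠ 0.
Test x = 4: value = 0 ✓, so (x - 4) is a factor.
Synthetic division by (x - 4): bring down 1; 1(4) - 21 = -17; (-17)(4) + 164 = 96; 96(4) - 564 = -180; (-180)(4) + 720 = 0 → quotient x^3 - 17x^2 + 96x - 180, remainder 0.
Continue with the quotient x^3 - 17x^2 + 96x - 180 (candidates must divide 180; re-test x = 4 first in case it repeats).
Test x = 4: value = -4 ≠ 0.
Test x = -4: value = -900 ≠ 0.
Test x = 5: value = 0 ✓, so (x - 5) is a factor.
Synthetic division by (x - 5): bring down 1; 1(5) - 17 = -12; (-12)(5) + 96 = 36; 36(5) - 180 = 0 → quotient x^2 - 12x + 36, remainder 0.
Solve the quadratic x^2 - 12x + 36 = 0: discriminant = (-12)^2 - 4(1)(36) = 144 - 144 = 0.
Discriminant = 0, so a double root: x = 12/2 = 6.
Collecting all roots found:

x = 4, x = 5, x = 6 (multiplicity 2)


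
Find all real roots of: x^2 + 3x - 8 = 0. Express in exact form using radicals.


Using the quadratic formula: x = (-b ± sqrt(b^2 - 4ac)) / (2a)
Here a = 1, b = 3, c = -8
Discriminant = b^2 - 4ac = 3^2 - 4(1)(-8) = 9 + 32 = 41
Since discriminant = 41 > 0, there are two real roots.
x = (-3 ± sqrt(41)) / 2
Numerically: x ≈ 1.7016 or x ≈ -4.7016

x = (-3 + sqrt(41)) / 2 or x = (-3 - sqrt(41)) / 2


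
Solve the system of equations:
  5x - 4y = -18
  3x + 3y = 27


Using Cramer's rule:
Determinant D = (5)(3) - (3)(-4) = 15 + 12 = 27
Dx = (-18)(3) - (27)(-4) = -54 + 108 = 54
Dy = (5)(27) - (3)(-18) = 135 + 54 = 189
x = Dx/D = 54/27 = 2
y = Dy/D = 189/27 = 7

x = 2, y = 7


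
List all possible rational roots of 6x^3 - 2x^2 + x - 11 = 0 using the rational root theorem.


Rational root theorem: possible roots are ±p/q where:
  p divides the constant term (-11): p ∈ {1, 11}
  q divides the leading coefficient (6): q ∈ {1, 2, 3, 6}

All possible rational roots: -11, -11/2, -11/3, -11/6, -1, -1/2, -1/3, -1/6, 1/6, 1/3, 1/2, 1, 11/6, 11/3, 11/2, 11

-11, -11/2, -11/3, -11/6, -1, -1/2, -1/3, -1/6, 1/6, 1/3, 1/2, 1, 11/6, 11/3, 11/2, 11


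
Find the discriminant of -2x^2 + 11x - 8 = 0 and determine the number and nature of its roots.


For ax^2 + bx + c = 0, discriminant D = b^2 - 4ac
Here a = -2, b = 11, c = -8
D = (11)^2 - 4(-2)(-8) = 121 - 64 = 57

D = 57 > 0 but not a perfect square
The equation has 2 distinct real irrational roots.

Discriminant = 57, 2 distinct real irrational roots


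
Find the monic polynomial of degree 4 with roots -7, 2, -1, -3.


A monic polynomial with roots -7, 2, -1, -3 is:
p(x) = (x + 7)(x - 2)(x + 1)(x + 3)
After multiplying by (x + 7): x + 7
After multiplying by (x - 2): x^2 + 5x - 14
After multiplying by (x + 1): x^3 + 6x^2 - 9x - 14
After multiplying by (x + 3): x^4 + 9x^3 + 9x^2 - 41x - 42

x^4 + 9x^3 + 9x^2 - 41x - 42


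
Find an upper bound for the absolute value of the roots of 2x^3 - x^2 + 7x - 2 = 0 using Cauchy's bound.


Cauchy's bound: all roots r satisfy |r| <= 1 + max(|a_i/a_n|) for i = 0,...,n-1
where a_n is the leading coefficient.

Coefficients: [2, -1, 7, -2]
Leading coefficient a_n = 2
Ratios |a_i/a_n|: 1/2, 7/2, 1
Maximum ratio: 7/2
Cauchy's bound: |r| <= 1 + 7/2 = 9/2

Upper bound = 9/2


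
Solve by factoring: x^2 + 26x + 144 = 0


We need two numbers that multiply to 144 and add to 26.
Those numbers are 8 and 18 (since 8 * 18 = 144 and 8 + 18 = 26).
So x^2 + 26x + 144 = (x + 8)(x + 18) = 0
Setting each factor to zero: x = -8 or x = -18

x = -18, x = -8


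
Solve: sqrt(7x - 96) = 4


Square both sides: 7x - 96 = 4^2 = 16
7x = 16 + 96 = 112
x = 16
Check: sqrt(7*16 - 96) = sqrt(16) = 4 ✓

x = 16


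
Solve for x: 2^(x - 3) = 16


Express both sides with the same base.
16 = 2^4
Since the bases match, equate exponents: x - 3 = 4
So x = 4 - (-3) = 7

x = 7


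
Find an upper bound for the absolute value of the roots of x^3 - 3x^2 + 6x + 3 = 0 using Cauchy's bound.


Cauchy's bound: all roots r satisfy |r| <= 1 + max(|a_i/a_n|) for i = 0,...,n-1
where a_n is the leading coefficient.

Coefficients: [1, -3, 6, 3]
Leading coefficient a_n = 1
Ratios |a_i/a_n|: 3, 6, 3
Maximum ratio: 6
Cauchy's bound: |r| <= 1 + 6 = 7

Upper bound = 7


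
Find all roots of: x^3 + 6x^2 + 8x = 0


The constant term is 0, so x = 0 is a root. Factor out x:
  x^2 + 6x + 8 = 0
Solve the quadratic x^2 + 6x + 8 = 0: discriminant = 6^2 - 4(1)(8) = 36 - 32 = 4.
sqrt(4) = 2, so x = (-6 ± 2)/2: x = -2 or x = -4.
Collecting all roots found:

x = -4, x = -2, x = 0


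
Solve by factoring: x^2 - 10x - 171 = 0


We need two numbers that multiply to -171 and add to -10.
Those numbers are 9 and -19 (since 9 * (-19) = -171 and 9 + (-19) = -10).
So x^2 - 10x - 171 = (x + 9)(x - 19) = 0
Setting each factor to zero: x = -9 or x = 19

x = -9, x = 19


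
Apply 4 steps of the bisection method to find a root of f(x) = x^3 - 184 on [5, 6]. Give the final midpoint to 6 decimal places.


f(x) = x^3 - 184
f(5) = -59 < 0
f(6) = 32 > 0

Step 1: midpoint = (5.000000 + 6.000000)/2 = 5.500000
  f(5.500000) = -17.625000
  f(mid) < 0, so root is in [5.500000, 6.000000]

Step 2: midpoint = (5.500000 + 6.000000)/2 = 5.750000
  f(5.750000) = 6.109375
  f(mid) > 0, so root is in [5.500000, 5.750000]

Step 3: midpoint = (5.500000 + 5.750000)/2 = 5.625000
  f(5.625000) = -6.021484
  f(mid) < 0, so root is in [5.625000, 5.750000]

Step 4: midpoint = (5.625000 + 5.750000)/2 = 5.687500
  f(5.687500) = -0.022705
  f(mid) < 0, so root is in [5.687500, 5.750000]

midpoint = 5.687500


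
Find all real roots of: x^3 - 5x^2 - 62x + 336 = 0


Let p(x) = x^3 - 5x^2 - 62x + 336. By the rational root theorem (leading coefficient 1), any rational root is an integer divisor of 336: try ±1, ±2, ... in turn.
Test x = 1: value = 270 ≠ 0.
Test x = -1: value = 392 ≠ 0.
Test x = 2: value = 200 ≠ 0.
Test x = -2: value = 432 ≠ 0.
Test x = 3: value = 132 ≠ 0.
Test x = -3: value = 450 ≠ 0.
Test x = 4: value = 72 ≠ 0.
Test x = -4: value = 440 ≠ 0.
Test x = 6: value = 0 ✓, so (x - 6) is a factor.
Synthetic division by (x - 6): bring down 1; 1(6) - 5 = 1; 1(6) - 62 = -56; (-56)(6) + 336 = 0 → quotient x^2 + x - 56, remainder 0.
Solve the quadratic x^2 + x - 56 = 0: discriminant = 1^2 - 4(1)(-56) = 1 + 224 = 225.
sqrt(225) = 15, so x = (-1 ± 15)/2: x = 7 or x = -8.

x = -8, x = 6, x = 7


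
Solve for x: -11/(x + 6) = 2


Multiply both sides by (x + 6): -11 = 2(x + 6)
Distribute: -11 = 2x + 12
2x = -11 - 12 = -23
x = -23/2

x = -23/2


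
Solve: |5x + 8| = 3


An absolute value equation |expr| = 3 gives two cases:
Case 1: 5x + 8 = 3
  5x = -5, so x = -1
Case 2: 5x + 8 = -3
  5x = -11, so x = -11/5

x = -11/5, x = -1


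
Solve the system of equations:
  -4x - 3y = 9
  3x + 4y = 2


Using Cramer's rule:
Determinant D = (-4)(4) - (3)(-3) = -16 + 9 = -7
Dx = (9)(4) - (2)(-3) = 36 + 6 = 42
Dy = (-4)(2) - (3)(9) = -8 - 27 = -35
x = Dx/D = 42/-7 = -6
y = Dy/D = -35/-7 = 5

x = -6, y = 5


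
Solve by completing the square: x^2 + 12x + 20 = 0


Start: x^2 + 12x + 20 = 0
Move constant: x^2 + 12x = -20
Half of 12 is 6, squared is 36
Add 36 to both sides: x^2 + 12x + 36 = 16
(x + 6)^2 = 16
x + 6 = ±4
x = -6 + 4 = -2 or x = -6 - 4 = -10

x = -10, x = -2


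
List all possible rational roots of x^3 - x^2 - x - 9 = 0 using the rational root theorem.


Rational root theorem: possible roots are ±p/q where:
  p divides the constant term (-9): p ∈ {1, 3, 9}
  q divides the leading coefficient (1): q ∈ {1}

All possible rational roots: -9, -3, -1, 1, 3, 9

-9, -3, -1, 1, 3, 9


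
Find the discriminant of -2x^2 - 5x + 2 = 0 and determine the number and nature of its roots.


For ax^2 + bx + c = 0, discriminant D = b^2 - 4ac
Here a = -2, b = -5, c = 2
D = (-5)^2 - 4(-2)(2) = 25 + 16 = 41

D = 41 > 0 but not a perfect square
The equation has 2 distinct real irrational roots.

Discriminant = 41, 2 distinct real irrational roots


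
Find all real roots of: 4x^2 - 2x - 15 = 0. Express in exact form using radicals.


Using the quadratic formula: x = (-b ± sqrt(b^2 - 4ac)) / (2a)
Here a = 4, b = -2, c = -15
Discriminant = b^2 - 4ac = (-2)^2 - 4(4)(-15) = 4 + 240 = 244
Since discriminant = 244 > 0, there are two real roots.
x = (2 ± 2*sqrt(61)) / 8
Simplifying: x = (1 ± sqrt(61)) / 4
Numerically: x ≈ 2.2026 or x ≈ -1.7026

x = (1 + sqrt(61)) / 4 or x = (1 - sqrt(61)) / 4


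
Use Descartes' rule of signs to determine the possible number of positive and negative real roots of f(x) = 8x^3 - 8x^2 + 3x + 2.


Descartes' rule of signs:

For positive roots, count sign changes in f(x) = 8x^3 - 8x^2 + 3x + 2:
Signs of coefficients: +, -, +, +
Number of sign changes: 2
Possible positive real roots: 2, 0

For negative roots, examine f(-x) = -8x^3 - 8x^2 - 3x + 2:
Signs of coefficients: -, -, -, +
Number of sign changes: 1
Possible negative real roots: 1

Positive roots: 2 or 0; Negative roots: 1


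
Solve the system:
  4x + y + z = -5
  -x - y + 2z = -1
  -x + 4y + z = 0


Using Cramer's rule. Expand each determinant along the first row.
D  = 4*[(-1)*1 - 2*4] - 1*[(-1)*1 - 2*(-1)] + 1*[(-1)*4 - (-1)*(-1)]
  = 4*(-9) - 1*(1) + 1*(-5) = -42
Dx = (-5)*[(-1)*1 - 2*4] - 1*[(-1)*1 - 2*0] + 1*[(-1)*4 - (-1)*0]
  = (-5)*(-9) - 1*(-1) + 1*(-4) = 42
Dy = 4*[(-1)*1 - 2*0] - (-5)*[(-1)*1 - 2*(-1)] + 1*[(-1)*0 - (-1)*(-1)]
  = 4*(-1) - (-5)*(1) + 1*(-1) = 0
Dz = 4*[(-1)*0 - (-1)*4] - 1*[(-1)*0 - (-1)*(-1)] + (-5)*[(-1)*4 - (-1)*(-1)]
  = 4*(4) - 1*(-1) + (-5)*(-5) = 42
x = Dx/D = 42/-42 = -1, y = Dy/D = 0/-42 = 0, z = Dz/D = 42/-42 = -1
Check eq1: (4)(-1) + (1)(0) + (1)(-1) = -5 = -5 ✓
Check eq2: (-1)(-1) + (-1)(0) + (2)(-1) = -1 = -1 ✓
Check eq3: (-1)(-1) + (4)(0) + (1)(-1) = 0 = 0 ✓

x = -1, y = 0, z = -1


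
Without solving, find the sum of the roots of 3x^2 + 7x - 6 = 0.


By Vieta's formulas for ax^2 + bx + c = 0:
  Sum of roots = -b/a
  Product of roots = c/a

Here a = 3, b = 7, c = -6
Sum = -(7)/3 = -7/3
Product = -6/3 = -2

Sum = -7/3


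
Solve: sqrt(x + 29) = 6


Square both sides: x + 29 = 6^2 = 36
x = 36 - 29 = 7
x = 7
Check: sqrt(1*7 + 29) = sqrt(36) = 6 ✓

x = 7


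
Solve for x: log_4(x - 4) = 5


Convert to exponential form: x - 4 = 4^5 = 1024
x = 1024 + 4 = 1028
Check: log_4(1028 - 4) = log_4(1024) = log_4(1024) = 5 ✓

x = 1028


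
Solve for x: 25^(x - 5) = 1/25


Express both sides with the same base.
1/25 = 25^(-1)
Since the bases match, equate exponents: x - 5 = -1
So x = -1 - (-5) = 4

x = 4


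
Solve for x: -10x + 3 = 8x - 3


Starting with: -10x + 3 = 8x - 3
Move all x terms to left: (-10 - 8)x = -3 - 3
Simplify: -18x = -6
Divide both sides by -18: x = 1/3

x = 1/3


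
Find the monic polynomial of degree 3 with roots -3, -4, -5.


A monic polynomial with roots -3, -4, -5 is:
p(x) = (x + 3)(x + 4)(x + 5)
After multiplying by (x + 3): x + 3
After multiplying by (x + 4): x^2 + 7x + 12
After multiplying by (x + 5): x^3 + 12x^2 + 47x + 60

x^3 + 12x^2 + 47x + 60


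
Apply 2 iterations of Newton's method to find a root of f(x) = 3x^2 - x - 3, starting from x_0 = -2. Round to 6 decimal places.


Newton's method: x_(n+1) = x_n - f(x_n)/f'(x_n)
f(x) = 3x^2 - x - 3
f'(x) = 6x - 1

Iteration 1:
  f(-2.000000) = 11.000000
  f'(-2.000000) = -13.000000
  x_1 = -2.000000 - (11.000000)/(-13.000000) = -1.153846

Iteration 2:
  f(-1.153846) = 2.147929
  f'(-1.153846) = -7.923077
  x_2 = -1.153846 - (2.147929)/(-7.923077) = -0.882748

x_2 = -0.882748


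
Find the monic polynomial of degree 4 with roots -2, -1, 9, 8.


A monic polynomial with roots -2, -1, 9, 8 is:
p(x) = (x + 2)(x + 1)(x - 9)(x - 8)
After multiplying by (x + 2): x + 2
After multiplying by (x + 1): x^2 + 3x + 2
After multiplying by (x - 9): x^3 - 6x^2 - 25x - 18
After multiplying by (x - 8): x^4 - 14x^3 + 23x^2 + 182x + 144

x^4 - 14x^3 + 23x^2 + 182x + 144


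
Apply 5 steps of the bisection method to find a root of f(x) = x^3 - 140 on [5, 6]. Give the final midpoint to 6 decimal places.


f(x) = x^3 - 140
f(5) = -15 < 0
f(6) = 76 > 0

Step 1: midpoint = (5.000000 + 6.000000)/2 = 5.500000
  f(5.500000) = 26.375000
  f(mid) > 0, so root is in [5.000000, 5.500000]

Step 2: midpoint = (5.000000 + 5.500000)/2 = 5.250000
  f(5.250000) = 4.703125
  f(mid) > 0, so root is in [5.000000, 5.250000]

Step 3: midpoint = (5.000000 + 5.250000)/2 = 5.125000
  f(5.125000) = -5.388672
  f(mid) < 0, so root is in [5.125000, 5.250000]

Step 4: midpoint = (5.125000 + 5.250000)/2 = 5.187500
  f(5.187500) = -0.403564
  f(mid) < 0, so root is in [5.187500, 5.250000]

Step 5: midpoint = (5.187500 + 5.250000)/2 = 5.218750
  f(5.218750) = 2.134491
  f(mid) > 0, so root is in [5.187500, 5.218750]

midpoint = 5.218750


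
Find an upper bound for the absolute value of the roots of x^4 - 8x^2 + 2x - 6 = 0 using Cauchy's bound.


Cauchy's bound: all roots r satisfy |r| <= 1 + max(|a_i/a_n|) for i = 0,...,n-1
where a_n is the leading coefficient.

Coefficients: [1, 0, -8, 2, -6]
Leading coefficient a_n = 1
Ratios |a_i/a_n|: 0, 8, 2, 6
Maximum ratio: 8
Cauchy's bound: |r| <= 1 + 8 = 9

Upper bound = 9


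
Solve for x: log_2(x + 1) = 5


Convert to exponential form: x + 1 = 2^5 = 32
x = 32 - 1 = 31
Check: log_2(31 + 1) = log_2(32) = log_2(32) = 5 ✓

x = 31


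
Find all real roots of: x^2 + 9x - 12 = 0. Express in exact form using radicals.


Using the quadratic formula: x = (-b ± sqrt(b^2 - 4ac)) / (2a)
Here a = 1, b = 9, c = -12
Discriminant = b^2 - 4ac = 9^2 - 4(1)(-12) = 81 + 48 = 129
Since discriminant = 129 > 0, there are two real roots.
x = (-9 ± sqrt(129)) / 2
Numerically: x ≈ 1.1789 or x ≈ -10.1789

x = (-9 + sqrt(129)) / 2 or x = (-9 - sqrt(129)) / 2


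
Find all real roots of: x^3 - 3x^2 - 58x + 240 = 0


Let p(x) = x^3 - 3x^2 - 58x + 240. By the rational root theorem (leading coefficient 1), any rational root is an integer divisor of 240: try ±1, ±2, ... in turn.
Test x = 1: value = 180 ≠ 0.
Test x = -1: value = 294 ≠ 0.
Test x = 2: value = 120 ≠ 0.
Test x = -2: value = 336 ≠ 0.
Test x = 3: value = 66 ≠ 0.
Test x = -3: value = 360 ≠ 0.
Test x = 4: value = 24 ≠ 0.
Test x = -4: value = 360 ≠ 0.
Test x = 5: value = 0 ✓, so (x - 5) is a factor.
Synthetic division by (x - 5): bring down 1; 1(5) - 3 = 2; 2(5) - 58 = -48; (-48)(5) + 240 = 0 → quotient x^2 + 2x - 48, remainder 0.
Solve the quadratic x^2 + 2x - 48 = 0: discriminant = 2^2 - 4(1)(-48) = 4 + 192 = 196.
sqrt(196) = 14, so x = (-2 ± 14)/2: x = 6 or x = -8.

x = -8, x = 5, x = 6


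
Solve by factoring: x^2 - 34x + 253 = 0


We need two numbers that multiply to 253 and add to -34.
Those numbers are -11 and -23 (since (-11) * (-23) = 253 and (-11) + (-23) = -34).
So x^2 - 34x + 253 = (x - 11)(x - 23) = 0
Setting each factor to zero: x = 11 or x = 23

x = 11, x = 23


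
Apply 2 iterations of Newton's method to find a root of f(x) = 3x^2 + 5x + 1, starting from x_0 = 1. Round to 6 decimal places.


Newton's method: x_(n+1) = x_n - f(x_n)/f'(x_n)
f(x) = 3x^2 + 5x + 1
f'(x) = 6x + 5

Iteration 1:
  f(1.000000) = 9.000000
  f'(1.000000) = 11.000000
  x_1 = 1.000000 - (9.000000)/(11.000000) = 0.181818

Iteration 2:
  f(0.181818) = 2.008264
  f'(0.181818) = 6.090909
  x_2 = 0.181818 - (2.008264)/(6.090909) = -0.147897

x_2 = -0.147897


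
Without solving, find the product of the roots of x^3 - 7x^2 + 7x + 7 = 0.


By Vieta's formulas for x^3 + bx^2 + cx + d = 0:
  r1 + r2 + r3 = -b/a = 7
  r1*r2 + r1*r3 + r2*r3 = c/a = 7
  r1*r2*r3 = -d/a = -7


Product = -7


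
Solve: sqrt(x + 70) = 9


Square both sides: x + 70 = 9^2 = 81
x = 81 - 70 = 11
x = 11
Check: sqrt(1*11 + 70) = sqrt(81) = 9 ✓

x = 11


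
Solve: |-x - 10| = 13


An absolute value equation |expr| = 13 gives two cases:
Case 1: -x - 10 = 13
  -x = 23, so x = -23
Case 2: -x - 10 = -13
  -x = -3, so x = 3

x = -23, x = 3


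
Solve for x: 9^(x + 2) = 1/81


Express both sides with the same base.
1/81 = 9^(-2)
Since the bases match, equate exponents: x + 2 = -2
So x = -2 - (2) = -4

x = -4


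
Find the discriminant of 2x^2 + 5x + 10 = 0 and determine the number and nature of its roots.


For ax^2 + bx + c = 0, discriminant D = b^2 - 4ac
Here a = 2, b = 5, c = 10
D = (5)^2 - 4(2)(10) = 25 - 80 = -55

D = -55 < 0
The equation has no real roots (2 complex conjugate roots).

Discriminant = -55, no real roots (2 complex conjugate roots)


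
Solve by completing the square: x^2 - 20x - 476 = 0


Start: x^2 - 20x - 476 = 0
Move constant: x^2 - 20x = 476
Half of -20 is -10, squared is 100
Add 100 to both sides: x^2 - 20x + 100 = 576
(x - 10)^2 = 576
x - 10 = ±24
x = 10 + 24 = 34 or x = 10 - 24 = -14

x = -14, x = 34


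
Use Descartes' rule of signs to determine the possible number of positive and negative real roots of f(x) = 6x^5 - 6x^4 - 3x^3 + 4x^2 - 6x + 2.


Descartes' rule of signs:

For positive roots, count sign changes in f(x) = 6x^5 - 6x^4 - 3x^3 + 4x^2 - 6x + 2:
Signs of coefficients: +, -, -, +, -, +
Number of sign changes: 4
Possible positive real roots: 4, 2, 0

For negative roots, examine f(-x) = -6x^5 - 6x^4 + 3x^3 + 4x^2 + 6x + 2:
Signs of coefficients: -, -, +, +, +, +
Number of sign changes: 1
Possible negative real roots: 1

Positive roots: 4 or 2 or 0; Negative roots: 1


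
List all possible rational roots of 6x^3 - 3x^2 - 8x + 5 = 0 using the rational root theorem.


Rational root theorem: possible roots are ±p/q where:
  p divides the constant term (5): p ∈ {1, 5}
  q divides the leading coefficient (6): q ∈ {1, 2, 3, 6}

All possible rational roots: -5, -5/2, -5/3, -1, -5/6, -1/2, -1/3, -1/6, 1/6, 1/3, 1/2, 5/6, 1, 5/3, 5/2, 5

-5, -5/2, -5/3, -1, -5/6, -1/2, -1/3, -1/6, 1/6, 1/3, 1/2, 5/6, 1, 5/3, 5/2, 5


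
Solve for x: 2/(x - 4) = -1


Multiply both sides by (x - 4): 2 = -1(x - 4)
Distribute: 2 = -x + 4
-x = 2 - 4 = -2
x = 2

x = 2


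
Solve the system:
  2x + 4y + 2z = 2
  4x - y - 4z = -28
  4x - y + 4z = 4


Using Cramer's rule. Expand each determinant along the first row.
D  = 2*[(-1)*4 - (-4)*(-1)] - 4*[4*4 - (-4)*4] + 2*[4*(-1) - (-1)*4]
  = 2*(-8) - 4*(32) + 2*(0) = -144
Dx = 2*[(-1)*4 - (-4)*(-1)] - 4*[(-28)*4 - (-4)*4] + 2*[(-28)*(-1) - (-1)*4]
  = 2*(-8) - 4*(-96) + 2*(32) = 432
Dy = 2*[(-28)*4 - (-4)*4] - 2*[4*4 - (-4)*4] + 2*[4*4 - (-28)*4]
  = 2*(-96) - 2*(32) + 2*(128) = 0
Dz = 2*[(-1)*4 - (-28)*(-1)] - 4*[4*4 - (-28)*4] + 2*[4*(-1) - (-1)*4]
  = 2*(-32) - 4*(128) + 2*(0) = -576
x = Dx/D = 432/-144 = -3, y = Dy/D = 0/-144 = 0, z = Dz/D = -576/-144 = 4
Check eq1: (2)(-3) + (4)(0) + (2)(4) = 2 = 2 ✓
Check eq2: (4)(-3) + (-1)(0) + (-4)(4) = -28 = -28 ✓
Check eq3: (4)(-3) + (-1)(0) + (4)(4) = 4 = 4 ✓

x = -3, y = 0, z = 4


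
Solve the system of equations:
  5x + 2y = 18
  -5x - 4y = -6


Using Cramer's rule:
Determinant D = (5)(-4) - (-5)(2) = -20 + 10 = -10
Dx = (18)(-4) - (-6)(2) = -72 + 12 = -60
Dy = (5)(-6) - (-5)(18) = -30 + 90 = 60
x = Dx/D = -60/-10 = 6
y = Dy/D = 60/-10 = -6

x = 6, y = -6


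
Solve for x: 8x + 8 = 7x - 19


Starting with: 8x + 8 = 7x - 19
Move all x terms to left: (8 - 7)x = -19 - 8
Simplify: x = -27
Divide both sides by 1: x = -27

x = -27


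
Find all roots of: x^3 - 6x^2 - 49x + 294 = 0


Let p(x) = x^3 - 6x^2 - 49x + 294. By the rational root theorem (leading coefficient 1), any rational root is an integer divisor of 294: try ±1, ±2, ... in turn.
Test x = 1: value = 240 ≠ 0.
Test x = -1: value = 336 ≠ 0.
Test x = 2: value = 180 ≠ 0.
Test x = -2: value = 360 ≠ 0.
Test x = 3: value = 120 ≠ 0.
Test x = -3: value = 360 ≠ 0.
Test x = 6: value = 0 ✓, so (x - 6) is a factor.
Synthetic division by (x - 6): bring down 1; 1(6) - 6 = 0; 0(6) - 49 = -49; (-49)(6) + 294 = 0 → quotient x^2 - 49, remainder 0.
Solve the quadratic x^2 - 49 = 0: discriminant = 0^2 - 4(1)(-49) = 0 + 196 = 196.
sqrt(196) = 14, so x = (0 ± 14)/2: x = 7 or x = -7.
Collecting all roots found:

x = -7, x = 6, x = 7


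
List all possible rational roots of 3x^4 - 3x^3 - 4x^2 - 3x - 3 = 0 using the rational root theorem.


Rational root theorem: possible roots are ±p/q where:
  p divides the constant term (-3): p ∈ {1, 3}
  q divides the leading coefficient (3): q ∈ {1, 3}

All possible rational roots: -3, -1, -1/3, 1/3, 1, 3

-3, -1, -1/3, 1/3, 1, 3


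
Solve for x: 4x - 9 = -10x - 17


Starting with: 4x - 9 = -10x - 17
Move all x terms to left: (4 + 10)x = -17 + 9
Simplify: 14x = -8
Divide both sides by 14: x = -4/7

x = -4/7


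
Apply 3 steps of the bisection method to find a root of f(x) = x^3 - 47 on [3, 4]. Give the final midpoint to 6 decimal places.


f(x) = x^3 - 47
f(3) = -20 < 0
f(4) = 17 > 0

Step 1: midpoint = (3.000000 + 4.000000)/2 = 3.500000
  f(3.500000) = -4.125000
  f(mid) < 0, so root is in [3.500000, 4.000000]

Step 2: midpoint = (3.500000 + 4.000000)/2 = 3.750000
  f(3.750000) = 5.734375
  f(mid) > 0, so root is in [3.500000, 3.750000]

Step 3: midpoint = (3.500000 + 3.750000)/2 = 3.625000
  f(3.625000) = 0.634766
  f(mid) > 0, so root is in [3.500000, 3.625000]

midpoint = 3.625000


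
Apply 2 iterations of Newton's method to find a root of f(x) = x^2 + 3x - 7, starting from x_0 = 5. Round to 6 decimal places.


Newton's method: x_(n+1) = x_n - f(x_n)/f'(x_n)
f(x) = x^2 + 3x - 7
f'(x) = 2x + 3

Iteration 1:
  f(5.000000) = 33.000000
  f'(5.000000) = 13.000000
  x_1 = 5.000000 - (33.000000)/(13.000000) = 2.461538

Iteration 2:
  f(2.461538) = 6.443787
  f'(2.461538) = 7.923077
  x_2 = 2.461538 - (6.443787)/(7.923077) = 1.648245

x_2 = 1.648245


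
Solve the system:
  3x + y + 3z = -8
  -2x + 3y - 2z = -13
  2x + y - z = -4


Using Cramer's rule. Expand each determinant along the first row.
D  = 3*[3*(-1) - (-2)*1] - 1*[(-2)*(-1) - (-2)*2] + 3*[(-2)*1 - 3*2]
  = 3*(-1) - 1*(6) + 3*(-8) = -33
Dx = (-8)*[3*(-1) - (-2)*1] - 1*[(-13)*(-1) - (-2)*(-4)] + 3*[(-13)*1 - 3*(-4)]
  = (-8)*(-1) - 1*(5) + 3*(-1) = 0
Dy = 3*[(-13)*(-1) - (-2)*(-4)] - (-8)*[(-2)*(-1) - (-2)*2] + 3*[(-2)*(-4) - (-13)*2]
  = 3*(5) - (-8)*(6) + 3*(34) = 165
Dz = 3*[3*(-4) - (-13)*1] - 1*[(-2)*(-4) - (-13)*2] + (-8)*[(-2)*1 - 3*2]
  = 3*(1) - 1*(34) + (-8)*(-8) = 33
x = Dx/D = 0/-33 = 0, y = Dy/D = 165/-33 = -5, z = Dz/D = 33/-33 = -1
Check eq1: (3)(0) + (1)(-5) + (3)(-1) = -8 = -8 ✓
Check eq2: (-2)(0) + (3)(-5) + (-2)(-1) = -13 = -13 ✓
Check eq3: (2)(0) + (1)(-5) + (-1)(-1) = -4 = -4 ✓

x = 0, y = -5, z = -1


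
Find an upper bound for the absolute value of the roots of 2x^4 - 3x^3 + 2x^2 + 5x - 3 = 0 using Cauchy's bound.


Cauchy's bound: all roots r satisfy |r| <= 1 + max(|a_i/a_n|) for i = 0,...,n-1
where a_n is the leading coefficient.

Coefficients: [2, -3, 2, 5, -3]
Leading coefficient a_n = 2
Ratios |a_i/a_n|: 3/2, 1, 5/2, 3/2
Maximum ratio: 5/2
Cauchy's bound: |r| <= 1 + 5/2 = 7/2

Upper bound = 7/2


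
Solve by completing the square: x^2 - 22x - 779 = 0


Start: x^2 - 22x - 779 = 0
Move constant: x^2 - 22x = 779
Half of -22 is -11, squared is 121
Add 121 to both sides: x^2 - 22x + 121 = 900
(x - 11)^2 = 900
x - 11 = ±30
x = 11 + 30 = 41 or x = 11 - 30 = -19

x = -19, x = 41


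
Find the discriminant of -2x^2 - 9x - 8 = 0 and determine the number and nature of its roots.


For ax^2 + bx + c = 0, discriminant D = b^2 - 4ac
Here a = -2, b = -9, c = -8
D = (-9)^2 - 4(-2)(-8) = 81 - 64 = 17

D = 17 > 0 but not a perfect square
The equation has 2 distinct real irrational roots.

Discriminant = 17, 2 distinct real irrational roots


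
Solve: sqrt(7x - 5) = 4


Square both sides: 7x - 5 = 4^2 = 16
7x = 16 + 5 = 21
x = 3
Check: sqrt(7*3 - 5) = sqrt(16) = 4 ✓

x = 3


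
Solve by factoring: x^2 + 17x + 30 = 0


We need two numbers that multiply to 30 and add to 17.
Those numbers are 15 and 2 (since 15 * 2 = 30 and 15 + 2 = 17).
So x^2 + 17x + 30 = (x + 15)(x + 2) = 0
Setting each factor to zero: x = -15 or x = -2

x = -15, x = -2


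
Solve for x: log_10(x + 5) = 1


Convert to exponential form: x + 5 = 10^1 = 10
x = 10 - 5 = 5
Check: log_10(5 + 5) = log_10(10) = log_10(10) = 1 ✓

x = 5


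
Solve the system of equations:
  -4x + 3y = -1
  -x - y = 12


Using Cramer's rule:
Determinant D = (-4)(-1) - (-1)(3) = 4 + 3 = 7
Dx = (-1)(-1) - (12)(3) = 1 - 36 = -35
Dy = (-4)(12) - (-1)(-1) = -48 - 1 = -49
x = Dx/D = -35/7 = -5
y = Dy/D = -49/7 = -7

x = -5, y = -7


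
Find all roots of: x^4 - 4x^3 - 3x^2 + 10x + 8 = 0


Let p(x) = x^4 - 4x^3 - 3x^2 + 10x + 8. By the rational root theorem (leading coefficient 1), any rational root is an integer divisor of 8: try ±1, ±2, ... in turn.
Test x = 1: value = 12 ≠ 0.
Test x = -1: value = 0 ✓, so (x + 1) is a factor.
Synthetic division by (x + 1): bring down 1; 1(-1) - 4 = -5; (-5)(-1) - 3 = 2; 2(-1) + 10 = 8; 8(-1) + 8 = 0 → quotient x^3 - 5x^2 + 2x + 8, remainder 0.
Continue with the quotient x^3 - 5x^2 + 2x + 8 (candidates must divide 8; re-test x = -1 first in case it repeats).
Test x = -1: value = 0 ✓, so (x + 1) is a factor.
Synthetic division by (x + 1): bring down 1; 1(-1) - 5 = -6; (-6)(-1) + 2 = 8; 8(-1) + 8 = 0 → quotient x^2 - 6x + 8, remainder 0.
Solve the quadratic x^2 - 6x + 8 = 0: discriminant = (-6)^2 - 4(1)(8) = 36 - 32 = 4.
sqrt(4) = 2, so x = (6 ± 2)/2: x = 4 or x = 2.
Collecting all roots found:

x = -1 (multiplicity 2), x = 2, x = 4


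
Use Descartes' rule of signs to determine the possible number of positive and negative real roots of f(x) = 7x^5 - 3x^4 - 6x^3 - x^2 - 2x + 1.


Descartes' rule of signs:

For positive roots, count sign changes in f(x) = 7x^5 - 3x^4 - 6x^3 - x^2 - 2x + 1:
Signs of coefficients: +, -, -, -, -, +
Number of sign changes: 2
Possible positive real roots: 2, 0

For negative roots, examine f(-x) = -7x^5 - 3x^4 + 6x^3 - x^2 + 2x + 1:
Signs of coefficients: -, -, +, -, +, +
Number of sign changes: 3
Possible negative real roots: 3, 1

Positive roots: 2 or 0; Negative roots: 3 or 1


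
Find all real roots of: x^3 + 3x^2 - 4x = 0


The constant term is 0, so x = 0 is a root. Factor out x:
  x(x^2 + 3x - 4) = 0
Solve the quadratic x^2 + 3x - 4 = 0: discriminant = 3^2 - 4(1)(-4) = 9 + 16 = 25.
sqrt(25) = 5, so x = (-3 ± 5)/2: x = 1 or x = -4.

x = -4, x = 0, x = 1


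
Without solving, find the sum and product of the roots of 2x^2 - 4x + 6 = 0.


By Vieta's formulas for ax^2 + bx + c = 0:
  Sum of roots = -b/a
  Product of roots = c/a

Here a = 2, b = -4, c = 6
Sum = -(-4)/2 = 2
Product = 6/2 = 3

Sum = 2, Product = 3


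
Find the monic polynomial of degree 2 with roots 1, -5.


A monic polynomial with roots 1, -5 is:
p(x) = (x - 1)(x + 5)
After multiplying by (x - 1): x - 1
After multiplying by (x + 5): x^2 + 4x - 5

x^2 + 4x - 5


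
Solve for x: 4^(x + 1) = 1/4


Express both sides with the same base.
1/4 = 4^(-1)
Since the bases match, equate exponents: x + 1 = -1
So x = -1 - (1) = -2

x = -2


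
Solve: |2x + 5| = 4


An absolute value equation |expr| = 4 gives two cases:
Case 1: 2x + 5 = 4
  2x = -1, so x = -1/2
Case 2: 2x + 5 = -4
  2x = -9, so x = -9/2

x = -9/2, x = -1/2


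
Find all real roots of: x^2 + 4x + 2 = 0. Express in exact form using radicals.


Using the quadratic formula: x = (-b ± sqrt(b^2 - 4ac)) / (2a)
Here a = 1, b = 4, c = 2
Discriminant = b^2 - 4ac = 4^2 - 4(1)(2) = 16 - 8 = 8
Since discriminant = 8 > 0, there are two real roots.
x = (-4 ± 2*sqrt(2)) / 2
Simplifying: x = -2 ± sqrt(2)
Numerically: x ≈ -0.5858 or x ≈ -3.4142

x = -2 + sqrt(2) or x = -2 - sqrt(2)
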